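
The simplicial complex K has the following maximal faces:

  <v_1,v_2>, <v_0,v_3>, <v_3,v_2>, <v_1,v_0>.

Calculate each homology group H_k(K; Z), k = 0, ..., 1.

H_0 ≅ Z,  H_1 ≅ Z.

Fix the vertex order v_0 < v_1 < v_2 < v_3 and write every simplex with vertices in increasing order. Then dim K = 1 and the simplices of K are:

  0-simplices (4): [v_0], [v_1], [v_2], [v_3]
  1-simplices (4): [v_0,v_1], [v_0,v_3], [v_1,v_2], [v_2,v_3]

giving chain groups C_0 ≅ Z^4, C_1 ≅ Z^4.

∂_1: C_1 → C_0 sends each edge [p,q] (with p < q) to q − p. For instance
  ∂[v_1,v_2] = [v_2] − [v_1].
As a 4×4 matrix over Z this has rank 3, with invariant factors (1,1,1).

Now H_k = ker ∂_k / im ∂_{k+1}, so:

  H_0: rank C_0 − rank ∂_1 = 4 − 3 = 1, and the invariant factors of ∂_1 are all 1, so H_0 ≅ Z.
  H_1: rank ker ∂_1 − rank ∂_2 = (4 − 3) − 0 = 1, and there is no ∂_2, so H_1 ≅ Z.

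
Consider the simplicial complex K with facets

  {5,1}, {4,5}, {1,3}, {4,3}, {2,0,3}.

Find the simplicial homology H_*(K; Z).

We work with the vertex ordering 0 < 1 < 2 < 3 < 4 < 5. The simplices of K, each written with vertices in increasing order, are:

  0-simplices (6): [0], [1], [2], [3], [4], [5]
  1-simplices (7): [0,2], [0,3], [1,3], [1,5], [2,3], [3,4], [4,5]
  2-simplices (1): [0,2,3]

so the chain groups are C_0 ≅ Z^6, C_1 ≅ Z^7, C_2 ≅ Z^1.

Boundary ∂_1: C_1 → C_0 sends each edge [p,q] (with p < q) to q − p. For instance
  ∂[2,3] = [3] − [2].
The 6×7 boundary matrix has rank 5 and Smith normal form diag(1,1,1,1,1).

The boundary map ∂_2: C_2 → C_1 sends each 2-simplex [p,q,r] to [q,r] − [p,r] + [p,q]. For instance
  ∂[0,2,3] = [2,3] − [0,3] + [0,2].
This gives a 7×1 integer matrix of rank 1; reducing to Smith normal form yields diagonal entries (1).

Reading off H_k = ker ∂_k / im ∂_{k+1}:

  H_0: rank C_0 − rank ∂_1 = 6 − 5 = 1, and the invariant factors of ∂_1 are all 1, so H_0 = Z.
  H_1: rank ker ∂_1 − rank ∂_2 = (7 − 5) − 1 = 1, and the invariant factors of ∂_2 are all 1, so H_1 = Z.
  H_2: rank ker ∂_2 − rank ∂_3 = (1 − 1) − 0 = 0, and there is no ∂_3, so H_2 = 0.

H_0 ≅ Z,  H_1 ≅ Z,  H_2 = 0.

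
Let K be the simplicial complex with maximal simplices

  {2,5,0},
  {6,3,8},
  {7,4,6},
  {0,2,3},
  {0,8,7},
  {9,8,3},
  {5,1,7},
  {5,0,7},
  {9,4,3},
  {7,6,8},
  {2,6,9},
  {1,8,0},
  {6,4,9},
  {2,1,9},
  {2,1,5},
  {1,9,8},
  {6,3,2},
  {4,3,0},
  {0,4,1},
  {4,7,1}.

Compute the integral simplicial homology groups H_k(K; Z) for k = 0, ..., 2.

Order the vertices as 0 < 1 < 2 < 3 < 4 < 5 < 6 < 7 < 8 < 9. Listing each simplex with vertices in this order, K has dimension 2 with simplices:

  0-simplices (10): [0], [1], [2], [3], [4], [5], [6], [7], [8], [9]
  1-simplices (30): (30 of them)
  2-simplices (20): (20 of them)

Hence C_0 ≅ Z^10, C_1 ≅ Z^30, C_2 ≅ Z^20.

Boundary ∂_1: C_1 → C_0 sends each edge [p,q] (with p < q) to q − p. For instance
  ∂[0,2] = [2] − [0].
The resulting 10×30 matrix has rank 9, and its Smith normal form has invariant factors (1,1,1,1,1,1,1,1,1).

The boundary map ∂_2: C_2 → C_1 maps a triangle to the signed sum of its edges. For instance
  ∂[1,2,5] = [2,5] − [1,5] + [1,2],
  ∂[1,2,9] = [2,9] − [1,9] + [1,2].
This gives a 30×20 integer matrix of rank 20; reducing to Smith normal form yields diagonal entries (1,1,1,1,1,1,1,1,1,1,1,1,1,1,1,1,1,1,1,2).

From H_k ≅ ker(∂_k) / im(∂_{k+1}) we obtain:

  H_0: rank C_0 − rank ∂_1 = 10 − 9 = 1, and the invariant factors of ∂_1 are all 1, so H_0 = Z.
  H_1: rank ker ∂_1 − rank ∂_2 = (30 − 9) − 20 = 1, and ∂_2 has invariant factor 2 > 1, so H_1 = Z ⊕ Z/2.
  H_2: rank ker ∂_2 − rank ∂_3 = (20 − 20) − 0 = 0, and there is no ∂_3, so H_2 = 0.

As a check, the Euler characteristic is 10 − 30 + 20 = 0, which agrees with 1 − 1 + 0 = 0.

H_0 ≅ Z,  H_1 ≅ Z ⊕ Z/2,  H_2 = 0.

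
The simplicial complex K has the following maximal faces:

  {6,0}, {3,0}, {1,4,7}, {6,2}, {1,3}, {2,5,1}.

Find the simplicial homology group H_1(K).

H_1 = Z.

K has 8 vertices, 10 edges, 2 triangles.
rank ∂_1 = 7, rank ∂_2 = 2 ⇒ b_1 = 10 − 7 − 2 = 1; all invariant factors of ∂_2 are 1 so no torsion. So H_1 = Z.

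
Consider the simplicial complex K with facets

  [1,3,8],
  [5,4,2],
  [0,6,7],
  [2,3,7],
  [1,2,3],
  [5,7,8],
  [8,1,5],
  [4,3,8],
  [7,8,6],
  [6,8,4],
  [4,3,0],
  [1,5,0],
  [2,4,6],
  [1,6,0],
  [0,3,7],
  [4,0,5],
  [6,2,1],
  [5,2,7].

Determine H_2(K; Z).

K has 9 vertices, 27 edges, 18 triangles.
rank ∂_2 = 17, rank ∂_3 = 0 ⇒ b_2 = 18 − 17 − 0 = 1. So H_2 ≅ Z.

H_2 = Z.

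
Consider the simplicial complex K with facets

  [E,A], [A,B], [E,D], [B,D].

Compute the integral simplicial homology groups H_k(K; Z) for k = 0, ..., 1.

H_0 ≅ Z,  H_1 ≅ Z.

Fix the vertex order A < B < D < E and write every simplex with vertices in increasing order. Then dim K = 1 and the simplices of K are:

  0-simplices (4): A, B, D, E
  1-simplices (4): AB, AE, BD, DE

giving chain groups C_0 ≅ Z^4, C_1 ≅ Z^4.

The boundary map ∂_1: C_1 → C_0 sends each edge [p,q] (with p < q) to q − p. For instance
  ∂AE = E − A.
This gives a 4×4 integer matrix of rank 3; reducing to Smith normal form yields diagonal entries (1,1,1).

Computing H_k = (kernel of ∂_k) / (image of ∂_{k+1}):

  H_0: rank C_0 − rank ∂_1 = 4 − 3 = 1, and the invariant factors of ∂_1 are all 1, so H_0 = Z.
  H_1: rank ker ∂_1 − rank ∂_2 = (4 − 3) − 0 = 1, and there is no ∂_2, so H_1 = Z.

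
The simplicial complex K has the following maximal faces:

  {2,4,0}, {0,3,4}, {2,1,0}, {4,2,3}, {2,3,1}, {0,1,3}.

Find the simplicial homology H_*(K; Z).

K has 5 vertices, 9 edges, 6 triangles.
rank ∂_0 = 0, rank ∂_1 = 4 ⇒ b_0 = 5 − 0 − 4 = 1; all invariant factors of ∂_1 are 1 so no torsion. So H_0 ≅ Z.
rank ∂_1 = 4, rank ∂_2 = 5 ⇒ b_1 = 9 − 4 − 5 = 0; all invariant factors of ∂_2 are 1 so no torsion. So H_1 ≅ 0.
rank ∂_2 = 5, rank ∂_3 = 0 ⇒ b_2 = 6 − 5 − 0 = 1. So H_2 ≅ Z.

H_0 ≅ Z,  H_1 = 0,  H_2 ≅ Z.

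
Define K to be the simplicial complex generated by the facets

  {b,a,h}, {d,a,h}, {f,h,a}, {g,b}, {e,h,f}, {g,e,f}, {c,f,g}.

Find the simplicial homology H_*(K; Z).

H_0 = Z,  H_1 = Z,  H_2 = 0.

Order the vertices as a < b < c < d < e < f < g < h. Listing each simplex with vertices in this order, K has dimension 2 with simplices:

  0-simplices (8): a, b, c, d, e, f, g, h
  1-simplices (14): ab, ad, af, ah, bg, bh, cf, cg, dh, ef, eg, eh, fg, fh
  2-simplices (6): abh, adh, afh, cfg, efg, efh

so the chain groups are C_0 ≅ Z^8, C_1 ≅ Z^14, C_2 ≅ Z^6.

∂_1: C_1 → C_0 sends each edge [p,q] (with p < q) to q − p. For instance
  ∂bg = g − b.
As a 8×14 matrix over Z this has rank 7, with invariant factors (1,1,1,1,1,1,1).

The boundary map ∂_2: C_2 → C_1 acts by ∂[p,q,r] = [q,r] − [p,r] + [p,q]. For instance
  ∂adh = dh − ah + ad,
  ∂efg = fg − eg + ef.
As a 14×6 matrix over Z this has rank 6, with invariant factors (1,1,1,1,1,1).

Reading off H_k = ker ∂_k / im ∂_{k+1}:

  H_0: rank C_0 − rank ∂_1 = 8 − 7 = 1, and the invariant factors of ∂_1 are all 1, so H_0 = Z.
  H_1: rank ker ∂_1 − rank ∂_2 = (14 − 7) − 6 = 1, and the invariant factors of ∂_2 are all 1, so H_1 = Z.
  H_2: rank ker ∂_2 − rank ∂_3 = (6 − 6) − 0 = 0, and there is no ∂_3, so H_2 = 0.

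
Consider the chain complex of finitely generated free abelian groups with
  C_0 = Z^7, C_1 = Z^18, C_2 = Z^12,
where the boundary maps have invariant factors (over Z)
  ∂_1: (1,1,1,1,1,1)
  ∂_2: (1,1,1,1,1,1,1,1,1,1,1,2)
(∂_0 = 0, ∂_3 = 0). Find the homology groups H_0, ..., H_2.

H_0: b_0 = 7 − 0 − 6 = 1; torsion from ∂_1 factors > 1: none. So H_0 ≅ Z.
H_1: b_1 = 18 − 6 − 12 = 0; torsion from ∂_2 factors > 1: [2]. So H_1 ≅ Z/2.
H_2: b_2 = 12 − 12 − 0 = 0; torsion from ∂_3 factors > 1: none. So H_2 ≅ 0.

H_0 ≅ Z,  H_1 ≅ Z/2,  H_2 = 0.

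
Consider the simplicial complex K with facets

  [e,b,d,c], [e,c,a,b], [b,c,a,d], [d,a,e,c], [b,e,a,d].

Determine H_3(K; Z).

We work with the vertex ordering a < b < c < d < e. The simplices of K, each written with vertices in increasing order, are:

  0-simplices (5): a, b, c, d, e
  1-simplices (10): ab, ac, ad, ae, bc, bd, be, cd, ce, de
  2-simplices (10): abc, abd, abe, acd, ace, ade, bcd, bce, bde, cde
  3-simplices (5): abcd, abce, abde, acde, bcde

so the chain groups are C_0 ≅ Z^5, C_1 ≅ Z^10, C_2 ≅ Z^10, C_3 ≅ Z^5.

Boundary ∂_1: C_1 → C_0 is given by ∂[p,q] = [q] − [p].
This gives a 5×10 integer matrix of rank 4; reducing to Smith normal form yields diagonal entries (1,1,1,1).

Boundary ∂_2: C_2 → C_1 sends each 2-simplex [p,q,r] to [q,r] − [p,r] + [p,q]. For instance
  ∂acd = cd − ad + ac,
  ∂bcd = cd − bd + bc.
As a 10×10 matrix over Z this has rank 6, with invariant factors (1,1,1,1,1,1).

Boundary ∂_3: C_3 → C_2 sends each 3-simplex σ to the alternating sum Σ_i (−1)^i (σ with its i-th vertex removed). For instance
  ∂abce = bce − ace + abe − abc,
  ∂abcd = bcd − acd + abd − abc.
The resulting 10×5 matrix has rank 4, and its Smith normal form has invariant factors (1,1,1,1).

Now H_k = ker ∂_k / im ∂_{k+1}, so:

  H_3: rank ker ∂_3 − rank ∂_4 = (5 − 4) − 0 = 1, and there is no ∂_4, so H_3 ≅ Z.

(K is a triangulation of the 3-sphere S^3.)

H_3 ≅ Z.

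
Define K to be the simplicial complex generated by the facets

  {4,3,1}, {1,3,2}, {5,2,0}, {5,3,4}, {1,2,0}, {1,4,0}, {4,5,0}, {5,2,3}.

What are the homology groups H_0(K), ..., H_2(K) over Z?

H_0 ≅ Z,  H_1 = 0,  H_2 ≅ Z.

Take the total order 0 < 1 < 2 < 3 < 4 < 5 on the vertex set. Then K (dimension 2) consists of the simplices:

  0-simplices (6): [0], [1], [2], [3], [4], [5]
  1-simplices (12): [0,1], [0,2], [0,4], [0,5], [1,2], [1,3], [1,4], [2,3], [2,5], [3,4], [3,5], [4,5]
  2-simplices (8): [0,1,2], [0,1,4], [0,2,5], [0,4,5], [1,2,3], [1,3,4], [2,3,5], [3,4,5]

giving chain groups C_0 ≅ Z^6, C_1 ≅ Z^12, C_2 ≅ Z^8.

Boundary ∂_1: C_1 → C_0 maps an edge to its endpoints' difference, ∂[p,q] = q − p. For instance
  ∂[1,3] = [3] − [1].
The 6×12 boundary matrix has rank 5 and Smith normal form diag(1,1,1,1,1).

∂_2: C_2 → C_1 acts by ∂[p,q,r] = [q,r] − [p,r] + [p,q]. For instance
  ∂[1,2,3] = [2,3] − [1,3] + [1,2],
  ∂[2,3,5] = [3,5] − [2,5] + [2,3].
The resulting 12×8 matrix has rank 7, and its Smith normal form has invariant factors (1,1,1,1,1,1,1).

Now H_k = ker ∂_k / im ∂_{k+1}, so:

  H_0: rank C_0 − rank ∂_1 = 6 − 5 = 1, and the invariant factors of ∂_1 are all 1, so H_0 ≅ Z.
  H_1: rank ker ∂_1 − rank ∂_2 = (12 − 5) − 7 = 0, and the invariant factors of ∂_2 are all 1, so H_1 ≅ 0.
  H_2: rank ker ∂_2 − rank ∂_3 = (8 − 7) − 0 = 1, and there is no ∂_3, so H_2 ≅ Z.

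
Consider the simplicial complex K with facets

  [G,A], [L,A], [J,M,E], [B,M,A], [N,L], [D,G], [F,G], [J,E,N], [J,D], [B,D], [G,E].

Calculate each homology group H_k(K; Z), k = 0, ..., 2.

H_0 = Z,  H_1 = Z^4,  H_2 = 0.

We work with the vertex ordering A < B < D < E < F < G < J < L < M < N. The simplices of K, each written with vertices in increasing order, are:

  0-simplices (10): A, B, D, E, F, G, J, L, M, N
  1-simplices (16): AB, AG, AL, AM, BD, BM, DG, DJ, EG, EJ, EM, EN, FG, JM, JN, LN
  2-simplices (3): ABM, EJM, EJN

giving chain groups C_0 ≅ Z^10, C_1 ≅ Z^16, C_2 ≅ Z^3.

∂_1: C_1 → C_0 is given by ∂[p,q] = [q] − [p].
The resulting 10×16 matrix has rank 9, and its Smith normal form has invariant factors (1,1,1,1,1,1,1,1,1).

The boundary map ∂_2: C_2 → C_1 sends each 2-simplex [p,q,r] to [q,r] − [p,r] + [p,q]. For instance
  ∂EJM = JM − EM + EJ,
  ∂ABM = BM − AM + AB.
The resulting 16×3 matrix has rank 3, and its Smith normal form has invariant factors (1,1,1).

Computing H_k = (kernel of ∂_k) / (image of ∂_{k+1}):

  H_0: rank C_0 − rank ∂_1 = 10 − 9 = 1, and the invariant factors of ∂_1 are all 1, so H_0 ≅ Z.
  H_1: rank ker ∂_1 − rank ∂_2 = (16 − 9) − 3 = 4, and the invariant factors of ∂_2 are all 1, so H_1 ≅ Z^4.
  H_2: rank ker ∂_2 − rank ∂_3 = (3 − 3) − 0 = 0, and there is no ∂_3, so H_2 ≅ 0.

As a check, the Euler characteristic is 10 − 16 + 3 = -3, which agrees with 1 − 4 + 0 = -3.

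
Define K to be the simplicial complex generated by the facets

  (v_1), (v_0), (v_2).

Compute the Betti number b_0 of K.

b_0 = 3.

Take the total order v_0 < v_1 < v_2 on the vertex set. Then K (dimension 0) consists of the simplices:

  0-simplices (3): [v_0], [v_1], [v_2]

so the chain groups are C_0 ≅ Z^3.

Reading off H_k = ker ∂_k / im ∂_{k+1}:

  H_0: rank C_0 − rank ∂_1 = 3 − 0 = 3, and there is no ∂_1, so H_0 = Z^3.

Hence the Betti numbers are b_0 = 3.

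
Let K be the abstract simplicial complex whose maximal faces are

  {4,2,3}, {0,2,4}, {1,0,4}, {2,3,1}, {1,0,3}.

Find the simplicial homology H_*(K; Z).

H_0 = Z,  H_1 = Z,  H_2 = 0.

Order the vertices as 0 < 1 < 2 < 3 < 4. Listing each simplex with vertices in this order, K has dimension 2 with simplices:

  0-simplices (5): [0], [1], [2], [3], [4]
  1-simplices (10): [0,1], [0,2], [0,3], [0,4], [1,2], [1,3], [1,4], [2,3], [2,4], [3,4]
  2-simplices (5): [0,1,3], [0,1,4], [0,2,4], [1,2,3], [2,3,4]

giving chain groups C_0 ≅ Z^5, C_1 ≅ Z^10, C_2 ≅ Z^5.

Boundary ∂_1: C_1 → C_0 sends each edge [p,q] (with p < q) to q − p. For instance
  ∂[0,2] = [2] − [0].
The 5×10 boundary matrix has rank 4 and Smith normal form diag(1,1,1,1).

The boundary map ∂_2: C_2 → C_1 sends each 2-simplex [p,q,r] to [q,r] − [p,r] + [p,q]. For instance
  ∂[0,2,4] = [2,4] − [0,4] + [0,2],
  ∂[1,2,3] = [2,3] − [1,3] + [1,2].
As a 10×5 matrix over Z this has rank 5, with invariant factors (1,1,1,1,1).

Now H_k = ker ∂_k / im ∂_{k+1}, so:

  H_0: rank C_0 − rank ∂_1 = 5 − 4 = 1, and the invariant factors of ∂_1 are all 1, so H_0 ≅ Z.
  H_1: rank ker ∂_1 − rank ∂_2 = (10 − 4) − 5 = 1, and the invariant factors of ∂_2 are all 1, so H_1 ≅ Z.
  H_2: rank ker ∂_2 − rank ∂_3 = (5 − 5) − 0 = 0, and there is no ∂_3, so H_2 ≅ 0.

As a check, the Euler characteristic is 5 − 10 + 5 = 0, which agrees with 1 − 1 + 0 = 0.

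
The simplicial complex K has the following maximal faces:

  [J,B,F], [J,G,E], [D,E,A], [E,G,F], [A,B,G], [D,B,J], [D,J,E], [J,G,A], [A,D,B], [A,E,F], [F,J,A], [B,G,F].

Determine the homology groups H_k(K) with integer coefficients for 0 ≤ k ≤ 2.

K has 7 vertices, 18 edges, 12 triangles.
rank ∂_0 = 0, rank ∂_1 = 6 ⇒ b_0 = 7 − 0 − 6 = 1; all invariant factors of ∂_1 are 1 so no torsion. So H_0 = Z.
rank ∂_1 = 6, rank ∂_2 = 12 ⇒ b_1 = 18 − 6 − 12 = 0; ∂_2 has invariant factor(s) [2] giving torsion. So H_1 = Z/2.
rank ∂_2 = 12, rank ∂_3 = 0 ⇒ b_2 = 12 − 12 − 0 = 0. So H_2 = 0.

H_0 ≅ Z,  H_1 ≅ Z/2,  H_2 = 0.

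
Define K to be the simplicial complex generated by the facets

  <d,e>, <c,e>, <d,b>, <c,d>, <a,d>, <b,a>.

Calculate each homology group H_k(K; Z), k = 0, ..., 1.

Fix the vertex order a < b < c < d < e and write every simplex with vertices in increasing order. Then dim K = 1 and the simplices of K are:

  0-simplices (5): a, b, c, d, e
  1-simplices (6): ab, ad, bd, cd, ce, de

Hence C_0 ≅ Z^5, C_1 ≅ Z^6.

Boundary ∂_1: C_1 → C_0 sends each edge [p,q] (with p < q) to q − p. For instance
  ∂bd = d − b.
This gives a 5×6 integer matrix of rank 4; reducing to Smith normal form yields diagonal entries (1,1,1,1).

From H_k ≅ ker(∂_k) / im(∂_{k+1}) we obtain:

  H_0: rank C_0 − rank ∂_1 = 5 − 4 = 1, and the invariant factors of ∂_1 are all 1, so H_0 ≅ Z.
  H_1: rank ker ∂_1 − rank ∂_2 = (6 − 4) − 0 = 2, and there is no ∂_2, so H_1 ≅ Z^2.

As a check, the Euler characteristic is 5 − 6 = -1, which agrees with 1 − 2 = -1.

H_0 = Z,  H_1 = Z^2.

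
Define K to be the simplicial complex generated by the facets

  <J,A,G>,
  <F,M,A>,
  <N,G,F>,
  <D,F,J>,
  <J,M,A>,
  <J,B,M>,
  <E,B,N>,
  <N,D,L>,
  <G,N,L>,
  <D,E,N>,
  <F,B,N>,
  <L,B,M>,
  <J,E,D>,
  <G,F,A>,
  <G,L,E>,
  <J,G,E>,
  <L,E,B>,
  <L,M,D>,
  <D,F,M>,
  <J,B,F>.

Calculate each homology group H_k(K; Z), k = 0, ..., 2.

H_0 = Z,  H_1 = Z ⊕ Z_2,  H_2 = 0.

Take the total order A < B < D < E < F < G < J < L < M < N on the vertex set. Then K (dimension 2) consists of the simplices:

  0-simplices (10): A, B, D, E, F, G, J, L, M, N
  1-simplices (30): AF, AG, AJ, AM, BE, BF, BJ, BL, BM, BN, DE, DF, DJ, DL, DM, DN, EG, EJ, EL, EN, FG, FJ, FM, FN, GJ, GL, GN, JM, LM, LN
  2-simplices (20): AFG, AFM, AGJ, AJM, BEL, BEN, BFJ, BFN, BJM, BLM, DEJ, DEN, DFJ, DFM, DLM, DLN, EGJ, EGL, FGN, GLN

so the chain groups are C_0 ≅ Z^10, C_1 ≅ Z^30, C_2 ≅ Z^20.

Boundary ∂_1: C_1 → C_0 sends each edge [p,q] (with p < q) to q − p. For instance
  ∂BE = E − B.
As a 10×30 matrix over Z this has rank 9, with invariant factors (1,1,1,1,1,1,1,1,1).

The boundary map ∂_2: C_2 → C_1 maps a triangle to the signed sum of its edges. For instance
  ∂BLM = LM − BM + BL,
  ∂DFJ = FJ − DJ + DF.
The resulting 30×20 matrix has rank 20, and its Smith normal form has invariant factors (1,1,1,1,1,1,1,1,1,1,1,1,1,1,1,1,1,1,1,2).

Computing H_k = (kernel of ∂_k) / (image of ∂_{k+1}):

  H_0: rank C_0 − rank ∂_1 = 10 − 9 = 1, and the invariant factors of ∂_1 are all 1, so H_0 ≅ Z.
  H_1: rank ker ∂_1 − rank ∂_2 = (30 − 9) − 20 = 1, and ∂_2 has invariant factor 2 > 1, so H_1 ≅ Z ⊕ Z_2.
  H_2: rank ker ∂_2 − rank ∂_3 = (20 − 20) − 0 = 0, and there is no ∂_3, so H_2 ≅ 0.

As a check, the Euler characteristic is 10 − 30 + 20 = 0, which agrees with 1 − 1 + 0 = 0.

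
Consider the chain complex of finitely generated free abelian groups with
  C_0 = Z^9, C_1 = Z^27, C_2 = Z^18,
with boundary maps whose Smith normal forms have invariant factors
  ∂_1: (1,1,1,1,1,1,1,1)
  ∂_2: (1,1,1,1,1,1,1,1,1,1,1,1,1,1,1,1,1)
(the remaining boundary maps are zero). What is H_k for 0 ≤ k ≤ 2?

H_0 ≅ Z,  H_1 ≅ Z^2,  H_2 ≅ Z.

H_0: b_0 = 9 − 0 − 8 = 1; torsion from ∂_1 factors > 1: none. So H_0 ≅ Z.
H_1: b_1 = 27 − 8 − 17 = 2; torsion from ∂_2 factors > 1: none. So H_1 ≅ Z^2.
H_2: b_2 = 18 − 17 − 0 = 1; torsion from ∂_3 factors > 1: none. So H_2 ≅ Z.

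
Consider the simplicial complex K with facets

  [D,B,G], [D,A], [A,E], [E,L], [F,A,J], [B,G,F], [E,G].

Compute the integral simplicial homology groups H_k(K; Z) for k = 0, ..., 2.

Fix the vertex order A < B < D < E < F < G < J < L and write every simplex with vertices in increasing order. Then dim K = 2 and the simplices of K are:

  0-simplices (8): A, B, D, E, F, G, J, L
  1-simplices (12): AD, AE, AF, AJ, BD, BF, BG, DG, EG, EL, FG, FJ
  2-simplices (3): AFJ, BDG, BFG

so the chain groups are C_0 ≅ Z^8, C_1 ≅ Z^12, C_2 ≅ Z^3.

∂_1: C_1 → C_0 is given by ∂[p,q] = [q] − [p].
The resulting 8×12 matrix has rank 7, and its Smith normal form has invariant factors (1,1,1,1,1,1,1).

∂_2: C_2 → C_1 sends each 2-simplex [p,q,r] to [q,r] − [p,r] + [p,q]. For instance
  ∂BFG = FG − BG + BF,
  ∂BDG = DG − BG + BD.
This gives a 12×3 integer matrix of rank 3; reducing to Smith normal form yields diagonal entries (1,1,1).

Computing H_k = (kernel of ∂_k) / (image of ∂_{k+1}):

  H_0: rank C_0 − rank ∂_1 = 8 − 7 = 1, and the invariant factors of ∂_1 are all 1, so H_0 = Z.
  H_1: rank ker ∂_1 − rank ∂_2 = (12 − 7) − 3 = 2, and the invariant factors of ∂_2 are all 1, so H_1 = Z^2.
  H_2: rank ker ∂_2 − rank ∂_3 = (3 − 3) − 0 = 0, and there is no ∂_3, so H_2 = 0.

As a check, the Euler characteristic is 8 − 12 + 3 = -1, which agrees with 1 − 2 + 0 = -1.

H_0 ≅ Z,  H_1 ≅ Z^2,  H_2 = 0.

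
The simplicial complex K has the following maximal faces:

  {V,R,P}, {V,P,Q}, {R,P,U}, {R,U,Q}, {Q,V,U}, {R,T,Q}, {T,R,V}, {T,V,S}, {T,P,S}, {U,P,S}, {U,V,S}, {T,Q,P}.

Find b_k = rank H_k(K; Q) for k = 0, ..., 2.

b_0 = 1, b_1 = 0, b_2 = 0.

Take the total order P < Q < R < S < T < U < V on the vertex set. Then K (dimension 2) consists of the simplices:

  0-simplices (7): P, Q, R, S, T, U, V
  1-simplices (18): PQ, PR, PS, PT, PU, PV, QR, QT, QU, QV, RT, RU, RV, ST, SU, SV, TV, UV
  2-simplices (12): PQT, PQV, PRU, PRV, PST, PSU, QRT, QRU, QUV, RTV, STV, SUV

giving chain groups C_0 ≅ Z^7, C_1 ≅ Z^18, C_2 ≅ Z^12.

∂_1: C_1 → C_0 sends each edge [p,q] (with p < q) to q − p. For instance
  ∂PV = V − P.
The 7×18 boundary matrix has rank 6 and Smith normal form diag(1,1,1,1,1,1).

∂_2: C_2 → C_1 maps a triangle to the signed sum of its edges. For instance
  ∂PSU = SU − PU + PS,
  ∂QRT = RT − QT + QR.
This gives a 18×12 integer matrix of rank 12; reducing to Smith normal form yields diagonal entries (1,1,1,1,1,1,1,1,1,1,1,2).

From H_k ≅ ker(∂_k) / im(∂_{k+1}) we obtain:

  H_0: rank C_0 − rank ∂_1 = 7 − 6 = 1, and the invariant factors of ∂_1 are all 1, so H_0 = Z.
  H_1: rank ker ∂_1 − rank ∂_2 = (18 − 6) − 12 = 0, and ∂_2 has invariant factor 2 > 1, so H_1 = Z/2.
  H_2: rank ker ∂_2 − rank ∂_3 = (12 − 12) − 0 = 0, and there is no ∂_3, so H_2 = 0.

As a check, the Euler characteristic is 7 − 18 + 12 = 1, which agrees with 1 − 0 + 0 = 1.

Hence the Betti numbers are b_0 = 1, b_1 = 0, b_2 = 0.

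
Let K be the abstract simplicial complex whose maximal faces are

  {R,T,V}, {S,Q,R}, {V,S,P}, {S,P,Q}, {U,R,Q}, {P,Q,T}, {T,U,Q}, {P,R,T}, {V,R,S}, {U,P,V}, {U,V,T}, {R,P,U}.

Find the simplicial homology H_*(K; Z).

Take the total order P < Q < R < S < T < U < V on the vertex set. Then K (dimension 2) consists of the simplices:

  0-simplices (7): P, Q, R, S, T, U, V
  1-simplices (18): PQ, PR, PS, PT, PU, PV, QR, QS, QT, QU, RS, RT, RU, RV, SV, TU, TV, UV
  2-simplices (12): PQS, PQT, PRT, PRU, PSV, PUV, QRS, QRU, QTU, RSV, RTV, TUV

giving chain groups C_0 ≅ Z^7, C_1 ≅ Z^18, C_2 ≅ Z^12.

∂_1: C_1 → C_0 sends each edge [p,q] (with p < q) to q − p.
The 7×18 boundary matrix has rank 6 and Smith normal form diag(1,1,1,1,1,1).

Boundary ∂_2: C_2 → C_1 maps a triangle to the signed sum of its edges. For instance
  ∂PQT = QT − PT + PQ,
  ∂QRU = RU − QU + QR.
The 18×12 boundary matrix has rank 12 and Smith normal form diag(1,1,1,1,1,1,1,1,1,1,1,2).

Now H_k = ker ∂_k / im ∂_{k+1}, so:

  H_0: rank C_0 − rank ∂_1 = 7 − 6 = 1, and the invariant factors of ∂_1 are all 1, so H_0 ≅ Z.
  H_1: rank ker ∂_1 − rank ∂_2 = (18 − 6) − 12 = 0, and ∂_2 has invariant factor 2 > 1, so H_1 ≅ Z_2.
  H_2: rank ker ∂_2 − rank ∂_3 = (12 − 12) − 0 = 0, and there is no ∂_3, so H_2 ≅ 0.

(K is a triangulation of the real projective plane RP^2.)

H_0 = Z,  H_1 = Z_2,  H_2 = 0.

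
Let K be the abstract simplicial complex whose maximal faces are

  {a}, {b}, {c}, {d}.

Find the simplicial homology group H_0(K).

H_0 = Z^4.

K has 4 vertices.
rank ∂_0 = 0, rank ∂_1 = 0 ⇒ b_0 = 4 − 0 − 0 = 4. So H_0 = Z^4.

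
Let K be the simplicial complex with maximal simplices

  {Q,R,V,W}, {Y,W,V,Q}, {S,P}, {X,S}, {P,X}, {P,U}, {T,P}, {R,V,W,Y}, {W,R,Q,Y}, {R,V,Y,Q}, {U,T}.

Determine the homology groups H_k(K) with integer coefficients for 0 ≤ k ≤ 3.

Order the vertices as P < Q < R < S < T < U < V < W < X < Y. Listing each simplex with vertices in this order, K has dimension 3 with simplices:

  0-simplices (10): P, Q, R, S, T, U, V, W, X, Y
  1-simplices (16): PS, PT, PU, PX, QR, QV, QW, QY, RV, RW, RY, SX, TU, VW, VY, WY
  2-simplices (10): QRV, QRW, QRY, QVW, QVY, QWY, RVW, RVY, RWY, VWY
  3-simplices (5): QRVW, QRVY, QRWY, QVWY, RVWY

Hence C_0 ≅ Z^10, C_1 ≅ Z^16, C_2 ≅ Z^10, C_3 ≅ Z^5.

The boundary map ∂_1: C_1 → C_0 is given by ∂[p,q] = [q] − [p].
The resulting 10×16 matrix has rank 8, and its Smith normal form has invariant factors (1,1,1,1,1,1,1,1).

The boundary map ∂_2: C_2 → C_1 sends each 2-simplex [p,q,r] to [q,r] − [p,r] + [p,q]. For instance
  ∂RVW = VW − RW + RV,
  ∂QVY = VY − QY + QV.
The resulting 16×10 matrix has rank 6, and its Smith normal form has invariant factors (1,1,1,1,1,1).

∂_3: C_3 → C_2 sends each 3-simplex σ to the alternating sum Σ_i (−1)^i (σ with its i-th vertex removed). For instance
  ∂QRWY = RWY − QWY + QRY − QRW,
  ∂QRVW = RVW − QVW + QRW − QRV.
As a 10×5 matrix over Z this has rank 4, with invariant factors (1,1,1,1).

Reading off H_k = ker ∂_k / im ∂_{k+1}:

  H_0: rank C_0 − rank ∂_1 = 10 − 8 = 2, and the invariant factors of ∂_1 are all 1, so H_0 ≅ Z^2.
  H_1: rank ker ∂_1 − rank ∂_2 = (16 − 8) − 6 = 2, and the invariant factors of ∂_2 are all 1, so H_1 ≅ Z^2.
  H_2: rank ker ∂_2 − rank ∂_3 = (10 − 6) − 4 = 0, and the invariant factors of ∂_3 are all 1, so H_2 ≅ 0.
  H_3: rank ker ∂_3 − rank ∂_4 = (5 − 4) − 0 = 1, and there is no ∂_4, so H_3 ≅ Z.

As a check, the Euler characteristic is 10 − 16 + 10 − 5 = -1, which agrees with 2 − 2 + 0 − 1 = -1.

H_0 = Z^2,  H_1 = Z^2,  H_2 = 0,  H_3 = Z.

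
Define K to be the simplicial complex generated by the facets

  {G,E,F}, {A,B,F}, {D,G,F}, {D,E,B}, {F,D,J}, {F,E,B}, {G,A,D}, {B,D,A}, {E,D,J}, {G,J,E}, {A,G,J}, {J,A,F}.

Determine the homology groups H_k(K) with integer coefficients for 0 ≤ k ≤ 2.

H_0 ≅ Z,  H_1 ≅ Z/2,  H_2 = 0.

Order the vertices as A < B < D < E < F < G < J. Listing each simplex with vertices in this order, K has dimension 2 with simplices:

  0-simplices (7): A, B, D, E, F, G, J
  1-simplices (18): AB, AD, AF, AG, AJ, BD, BE, BF, DE, DF, DG, DJ, EF, EG, EJ, FG, FJ, GJ
  2-simplices (12): ABD, ABF, ADG, AFJ, AGJ, BDE, BEF, DEJ, DFG, DFJ, EFG, EGJ

so the chain groups are C_0 ≅ Z^7, C_1 ≅ Z^18, C_2 ≅ Z^12.

∂_1: C_1 → C_0 sends each edge [p,q] (with p < q) to q − p.
This gives a 7×18 integer matrix of rank 6; reducing to Smith normal form yields diagonal entries (1,1,1,1,1,1).

∂_2: C_2 → C_1 sends each 2-simplex [p,q,r] to [q,r] − [p,r] + [p,q]. For instance
  ∂ADG = DG − AG + AD,
  ∂DFJ = FJ − DJ + DF.
The resulting 18×12 matrix has rank 12, and its Smith normal form has invariant factors (1,1,1,1,1,1,1,1,1,1,1,2).

From H_k ≅ ker(∂_k) / im(∂_{k+1}) we obtain:

  H_0: rank C_0 − rank ∂_1 = 7 − 6 = 1, and the invariant factors of ∂_1 are all 1, so H_0 ≅ Z.
  H_1: rank ker ∂_1 − rank ∂_2 = (18 − 6) − 12 = 0, and ∂_2 has invariant factor 2 > 1, so H_1 ≅ Z/2.
  H_2: rank ker ∂_2 − rank ∂_3 = (12 − 12) − 0 = 0, and there is no ∂_3, so H_2 ≅ 0.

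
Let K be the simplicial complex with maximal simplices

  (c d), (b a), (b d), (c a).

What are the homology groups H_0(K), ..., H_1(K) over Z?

Fix the vertex order a < b < c < d and write every simplex with vertices in increasing order. Then dim K = 1 and the simplices of K are:

  0-simplices (4): a, b, c, d
  1-simplices (4): ab, ac, bd, cd

Hence C_0 ≅ Z^4, C_1 ≅ Z^4.

∂_1: C_1 → C_0 is given by ∂[p,q] = [q] − [p].
The resulting 4×4 matrix has rank 3, and its Smith normal form has invariant factors (1,1,1).

Computing H_k = (kernel of ∂_k) / (image of ∂_{k+1}):

  H_0: rank C_0 − rank ∂_1 = 4 − 3 = 1, and the invariant factors of ∂_1 are all 1, so H_0 = Z.
  H_1: rank ker ∂_1 − rank ∂_2 = (4 − 3) − 0 = 1, and there is no ∂_2, so H_1 = Z.

As a check, the Euler characteristic is 4 − 4 = 0, which agrees with 1 − 1 = 0.

H_0 ≅ Z,  H_1 ≅ Z.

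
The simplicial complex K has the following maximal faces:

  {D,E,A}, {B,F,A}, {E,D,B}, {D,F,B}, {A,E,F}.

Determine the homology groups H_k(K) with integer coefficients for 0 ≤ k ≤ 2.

Take the total order A < B < D < E < F on the vertex set. Then K (dimension 2) consists of the simplices:

  0-simplices (5): A, B, D, E, F
  1-simplices (10): AB, AD, AE, AF, BD, BE, BF, DE, DF, EF
  2-simplices (5): ABF, ADE, AEF, BDE, BDF

so the chain groups are C_0 ≅ Z^5, C_1 ≅ Z^10, C_2 ≅ Z^5.

Boundary ∂_1: C_1 → C_0 maps an edge to its endpoints' difference, ∂[p,q] = q − p.
The 5×10 boundary matrix has rank 4 and Smith normal form diag(1,1,1,1).

The boundary map ∂_2: C_2 → C_1 sends each 2-simplex [p,q,r] to [q,r] − [p,r] + [p,q]. For instance
  ∂BDF = DF − BF + BD,
  ∂ABF = BF − AF + AB.
As a 10×5 matrix over Z this has rank 5, with invariant factors (1,1,1,1,1).

Reading off H_k = ker ∂_k / im ∂_{k+1}:

  H_0: rank C_0 − rank ∂_1 = 5 − 4 = 1, and the invariant factors of ∂_1 are all 1, so H_0 ≅ Z.
  H_1: rank ker ∂_1 − rank ∂_2 = (10 − 4) − 5 = 1, and the invariant factors of ∂_2 are all 1, so H_1 ≅ Z.
  H_2: rank ker ∂_2 − rank ∂_3 = (5 − 5) − 0 = 0, and there is no ∂_3, so H_2 ≅ 0.

H_0 = Z,  H_1 = Z,  H_2 = 0.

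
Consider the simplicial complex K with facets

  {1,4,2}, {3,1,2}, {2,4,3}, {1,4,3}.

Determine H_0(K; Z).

H_0 = Z.

We work with the vertex ordering 1 < 2 < 3 < 4. The simplices of K, each written with vertices in increasing order, are:

  0-simplices (4): [1], [2], [3], [4]
  1-simplices (6): [1,2], [1,3], [1,4], [2,3], [2,4], [3,4]
  2-simplices (4): [1,2,3], [1,2,4], [1,3,4], [2,3,4]

giving chain groups C_0 ≅ Z^4, C_1 ≅ Z^6, C_2 ≅ Z^4.

The boundary map ∂_1: C_1 → C_0 maps an edge to its endpoints' difference, ∂[p,q] = q − p. For instance
  ∂[1,2] = [2] − [1].
As a 4×6 matrix over Z this has rank 3, with invariant factors (1,1,1).

The boundary map ∂_2: C_2 → C_1 maps a triangle to the signed sum of its edges. For instance
  ∂[1,2,3] = [2,3] − [1,3] + [1,2],
  ∂[1,2,4] = [2,4] − [1,4] + [1,2].
As a 6×4 matrix over Z this has rank 3, with invariant factors (1,1,1).

Reading off H_k = ker ∂_k / im ∂_{k+1}:

  H_0: rank C_0 − rank ∂_1 = 4 − 3 = 1, and the invariant factors of ∂_1 are all 1, so H_0 ≅ Z.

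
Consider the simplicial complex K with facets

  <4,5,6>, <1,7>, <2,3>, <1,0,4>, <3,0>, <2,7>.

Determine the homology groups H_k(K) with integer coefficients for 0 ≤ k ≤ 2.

H_0 = Z,  H_1 = Z,  H_2 = 0.

We work with the vertex ordering 0 < 1 < 2 < 3 < 4 < 5 < 6 < 7. The simplices of K, each written with vertices in increasing order, are:

  0-simplices (8): [0], [1], [2], [3], [4], [5], [6], [7]
  1-simplices (10): [0,1], [0,3], [0,4], [1,4], [1,7], [2,3], [2,7], [4,5], [4,6], [5,6]
  2-simplices (2): [0,1,4], [4,5,6]

Hence C_0 ≅ Z^8, C_1 ≅ Z^10, C_2 ≅ Z^2.

The boundary map ∂_1: C_1 → C_0 maps an edge to its endpoints' difference, ∂[p,q] = q − p. For instance
  ∂[5,6] = [6] − [5].
As a 8×10 matrix over Z this has rank 7, with invariant factors (1,1,1,1,1,1,1).

The boundary map ∂_2: C_2 → C_1 sends each 2-simplex [p,q,r] to [q,r] − [p,r] + [p,q]. For instance
  ∂[0,1,4] = [1,4] − [0,4] + [0,1],
  ∂[4,5,6] = [5,6] − [4,6] + [4,5].
The 10×2 boundary matrix has rank 2 and Smith normal form diag(1,1).

Now H_k = ker ∂_k / im ∂_{k+1}, so:

  H_0: rank C_0 − rank ∂_1 = 8 − 7 = 1, and the invariant factors of ∂_1 are all 1, so H_0 = Z.
  H_1: rank ker ∂_1 − rank ∂_2 = (10 − 7) − 2 = 1, and the invariant factors of ∂_2 are all 1, so H_1 = Z.
  H_2: rank ker ∂_2 − rank ∂_3 = (2 − 2) − 0 = 0, and there is no ∂_3, so H_2 = 0.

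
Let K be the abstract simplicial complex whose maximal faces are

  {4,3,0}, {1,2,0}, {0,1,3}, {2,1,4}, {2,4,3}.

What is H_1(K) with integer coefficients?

We work with the vertex ordering 0 < 1 < 2 < 3 < 4. The simplices of K, each written with vertices in increasing order, are:

  0-simplices (5): [0], [1], [2], [3], [4]
  1-simplices (10): [0,1], [0,2], [0,3], [0,4], [1,2], [1,3], [1,4], [2,3], [2,4], [3,4]
  2-simplices (5): [0,1,2], [0,1,3], [0,3,4], [1,2,4], [2,3,4]

Hence C_0 ≅ Z^5, C_1 ≅ Z^10, C_2 ≅ Z^5.

The boundary map ∂_1: C_1 → C_0 maps an edge to its endpoints' difference, ∂[p,q] = q − p.
The 5×10 boundary matrix has rank 4 and Smith normal form diag(1,1,1,1).

The boundary map ∂_2: C_2 → C_1 acts by ∂[p,q,r] = [q,r] − [p,r] + [p,q]. For instance
  ∂[1,2,4] = [2,4] − [1,4] + [1,2],
  ∂[0,1,3] = [1,3] − [0,3] + [0,1].
This gives a 10×5 integer matrix of rank 5; reducing to Smith normal form yields diagonal entries (1,1,1,1,1).

Computing H_k = (kernel of ∂_k) / (image of ∂_{k+1}):

  H_1: rank ker ∂_1 − rank ∂_2 = (10 − 4) − 5 = 1, and the invariant factors of ∂_2 are all 1, so H_1 = Z.

H_1 = Z.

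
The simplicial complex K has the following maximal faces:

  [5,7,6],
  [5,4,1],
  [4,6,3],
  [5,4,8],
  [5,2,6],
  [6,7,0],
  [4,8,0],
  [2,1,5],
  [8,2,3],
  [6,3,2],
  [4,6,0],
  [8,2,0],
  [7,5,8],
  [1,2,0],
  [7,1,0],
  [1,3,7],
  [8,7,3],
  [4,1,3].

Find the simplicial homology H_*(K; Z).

We work with the vertex ordering 0 < 1 < 2 < 3 < 4 < 5 < 6 < 7 < 8. The simplices of K, each written with vertices in increasing order, are:

  0-simplices (9): [0], [1], [2], [3], [4], [5], [6], [7], [8]
  1-simplices (27): (27 of them)
  2-simplices (18): [0,1,2], [0,1,7], [0,2,8], [0,4,6], [0,4,8], [0,6,7], [1,2,5], [1,3,4], [1,3,7], [1,4,5], [2,3,6], [2,3,8], [2,5,6], [3,4,6], [3,7,8], [4,5,8], [5,6,7], [5,7,8]

Hence C_0 ≅ Z^9, C_1 ≅ Z^27, C_2 ≅ Z^18.

The boundary map ∂_1: C_1 → C_0 is given by ∂[p,q] = [q] − [p].
This gives a 9×27 integer matrix of rank 8; reducing to Smith normal form yields diagonal entries (1,1,1,1,1,1,1,1).

Boundary ∂_2: C_2 → C_1 acts by ∂[p,q,r] = [q,r] − [p,r] + [p,q]. For instance
  ∂[5,6,7] = [6,7] − [5,7] + [5,6],
  ∂[1,4,5] = [4,5] − [1,5] + [1,4].
As a 27×18 matrix over Z this has rank 17, with invariant factors (1,1,1,1,1,1,1,1,1,1,1,1,1,1,1,1,1).

Reading off H_k = ker ∂_k / im ∂_{k+1}:

  H_0: rank C_0 − rank ∂_1 = 9 − 8 = 1, and the invariant factors of ∂_1 are all 1, so H_0 = Z.
  H_1: rank ker ∂_1 − rank ∂_2 = (27 − 8) − 17 = 2, and the invariant factors of ∂_2 are all 1, so H_1 = Z^2.
  H_2: rank ker ∂_2 − rank ∂_3 = (18 − 17) − 0 = 1, and there is no ∂_3, so H_2 = Z.

(K is a triangulation of the torus T^2.)

H_0 ≅ Z,  H_1 ≅ Z^2,  H_2 ≅ Z.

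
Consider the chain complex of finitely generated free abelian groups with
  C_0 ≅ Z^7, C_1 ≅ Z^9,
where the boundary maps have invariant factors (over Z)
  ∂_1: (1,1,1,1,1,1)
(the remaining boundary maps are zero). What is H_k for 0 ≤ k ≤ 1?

H_0 = Z,  H_1 = Z^3.

H_0: b_0 = 7 − 0 − 6 = 1; torsion from ∂_1 factors > 1: none. So H_0 = Z.
H_1: b_1 = 9 − 6 − 0 = 3; torsion from ∂_2 factors > 1: none. So H_1 = Z^3.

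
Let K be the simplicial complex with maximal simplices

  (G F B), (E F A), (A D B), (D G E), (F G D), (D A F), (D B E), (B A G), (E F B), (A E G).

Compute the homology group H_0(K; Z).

H_0 = Z.

K has 6 vertices, 15 edges, 10 triangles.
rank ∂_0 = 0, rank ∂_1 = 5 ⇒ b_0 = 6 − 0 − 5 = 1; all invariant factors of ∂_1 are 1 so no torsion. So H_0 = Z.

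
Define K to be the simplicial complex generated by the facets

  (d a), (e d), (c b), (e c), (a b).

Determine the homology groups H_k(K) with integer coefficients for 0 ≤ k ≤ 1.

H_0 = Z,  H_1 = Z.

K has 5 vertices, 5 edges.
rank ∂_0 = 0, rank ∂_1 = 4 ⇒ b_0 = 5 − 0 − 4 = 1; all invariant factors of ∂_1 are 1 so no torsion. So H_0 = Z.
rank ∂_1 = 4, rank ∂_2 = 0 ⇒ b_1 = 5 − 4 − 0 = 1. So H_1 = Z.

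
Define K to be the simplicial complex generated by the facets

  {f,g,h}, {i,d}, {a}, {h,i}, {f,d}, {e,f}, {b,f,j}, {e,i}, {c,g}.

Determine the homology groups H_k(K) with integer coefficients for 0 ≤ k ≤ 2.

H_0 ≅ Z^2,  H_1 ≅ Z^2,  H_2 = 0.

Take the total order a < b < c < d < e < f < g < h < i < j on the vertex set. Then K (dimension 2) consists of the simplices:

  0-simplices (10): a, b, c, d, e, f, g, h, i, j
  1-simplices (12): bf, bj, cg, df, di, ef, ei, fg, fh, fj, gh, hi
  2-simplices (2): bfj, fgh

giving chain groups C_0 ≅ Z^10, C_1 ≅ Z^12, C_2 ≅ Z^2.

The boundary map ∂_1: C_1 → C_0 sends each edge [p,q] (with p < q) to q − p.
This gives a 10×12 integer matrix of rank 8; reducing to Smith normal form yields diagonal entries (1,1,1,1,1,1,1,1).

The boundary map ∂_2: C_2 → C_1 sends each 2-simplex [p,q,r] to [q,r] − [p,r] + [p,q]. For instance
  ∂bfj = fj − bj + bf,
  ∂fgh = gh − fh + fg.
The resulting 12×2 matrix has rank 2, and its Smith normal form has invariant factors (1,1).

Reading off H_k = ker ∂_k / im ∂_{k+1}:

  H_0: rank C_0 − rank ∂_1 = 10 − 8 = 2, and the invariant factors of ∂_1 are all 1, so H_0 = Z^2.
  H_1: rank ker ∂_1 − rank ∂_2 = (12 − 8) − 2 = 2, and the invariant factors of ∂_2 are all 1, so H_1 = Z^2.
  H_2: rank ker ∂_2 − rank ∂_3 = (2 − 2) − 0 = 0, and there is no ∂_3, so H_2 = 0.

As a check, the Euler characteristic is 10 − 12 + 2 = 0, which agrees with 2 − 2 + 0 = 0.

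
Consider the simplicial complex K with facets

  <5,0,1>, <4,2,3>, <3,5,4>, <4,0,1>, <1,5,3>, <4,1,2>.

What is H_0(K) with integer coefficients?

Order the vertices as 0 < 1 < 2 < 3 < 4 < 5. Listing each simplex with vertices in this order, K has dimension 2 with simplices:

  0-simplices (6): [0], [1], [2], [3], [4], [5]
  1-simplices (12): [0,1], [0,4], [0,5], [1,2], [1,3], [1,4], [1,5], [2,3], [2,4], [3,4], [3,5], [4,5]
  2-simplices (6): [0,1,4], [0,1,5], [1,2,4], [1,3,5], [2,3,4], [3,4,5]

Hence C_0 ≅ Z^6, C_1 ≅ Z^12, C_2 ≅ Z^6.

Boundary ∂_1: C_1 → C_0 sends each edge [p,q] (with p < q) to q − p.
This gives a 6×12 integer matrix of rank 5; reducing to Smith normal form yields diagonal entries (1,1,1,1,1).

The boundary map ∂_2: C_2 → C_1 maps a triangle to the signed sum of its edges. For instance
  ∂[1,2,4] = [2,4] − [1,4] + [1,2],
  ∂[3,4,5] = [4,5] − [3,5] + [3,4].
This gives a 12×6 integer matrix of rank 6; reducing to Smith normal form yields diagonal entries (1,1,1,1,1,1).

Reading off H_k = ker ∂_k / im ∂_{k+1}:

  H_0: rank C_0 − rank ∂_1 = 6 − 5 = 1, and the invariant factors of ∂_1 are all 1, so H_0 = Z.

H_0 = Z.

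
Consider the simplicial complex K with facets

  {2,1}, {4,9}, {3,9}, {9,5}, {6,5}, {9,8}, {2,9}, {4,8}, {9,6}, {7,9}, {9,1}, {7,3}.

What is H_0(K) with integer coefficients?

Take the total order 1 < 2 < 3 < 4 < 5 < 6 < 7 < 8 < 9 on the vertex set. Then K (dimension 1) consists of the simplices:

  0-simplices (9): [1], [2], [3], [4], [5], [6], [7], [8], [9]
  1-simplices (12): [1,2], [1,9], [2,9], [3,7], [3,9], [4,8], [4,9], [5,6], [5,9], [6,9], [7,9], [8,9]

so the chain groups are C_0 ≅ Z^9, C_1 ≅ Z^12.

∂_1: C_1 → C_0 maps an edge to its endpoints' difference, ∂[p,q] = q − p.
The resulting 9×12 matrix has rank 8, and its Smith normal form has invariant factors (1,1,1,1,1,1,1,1).

Now H_k = ker ∂_k / im ∂_{k+1}, so:

  H_0: rank C_0 − rank ∂_1 = 9 − 8 = 1, and the invariant factors of ∂_1 are all 1, so H_0 = Z.

(K is a triangulation of a wedge of 4 circles.)

H_0 = Z.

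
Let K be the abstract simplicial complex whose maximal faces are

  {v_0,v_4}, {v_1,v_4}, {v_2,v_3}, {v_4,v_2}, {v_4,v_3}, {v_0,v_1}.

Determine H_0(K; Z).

Order the vertices as v_0 < v_1 < v_2 < v_3 < v_4. Listing each simplex with vertices in this order, K has dimension 1 with simplices:

  0-simplices (5): [v_0], [v_1], [v_2], [v_3], [v_4]
  1-simplices (6): [v_0,v_1], [v_0,v_4], [v_1,v_4], [v_2,v_3], [v_2,v_4], [v_3,v_4]

giving chain groups C_0 ≅ Z^5, C_1 ≅ Z^6.

Boundary ∂_1: C_1 → C_0 is given by ∂[p,q] = [q] − [p].
As a 5×6 matrix over Z this has rank 4, with invariant factors (1,1,1,1).

Computing H_k = (kernel of ∂_k) / (image of ∂_{k+1}):

  H_0: rank C_0 − rank ∂_1 = 5 − 4 = 1, and the invariant factors of ∂_1 are all 1, so H_0 = Z.

(K is a triangulation of a wedge of 2 circles.)

H_0 ≅ Z.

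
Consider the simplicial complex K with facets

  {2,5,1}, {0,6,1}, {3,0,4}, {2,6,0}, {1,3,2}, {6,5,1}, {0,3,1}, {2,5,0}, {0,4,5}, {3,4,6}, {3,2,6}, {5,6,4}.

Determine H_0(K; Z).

H_0 = Z.

Fix the vertex order 0 < 1 < 2 < 3 < 4 < 5 < 6 and write every simplex with vertices in increasing order. Then dim K = 2 and the simplices of K are:

  0-simplices (7): [0], [1], [2], [3], [4], [5], [6]
  1-simplices (18): [0,1], [0,2], [0,3], [0,4], [0,5], [0,6], [1,2], [1,3], [1,5], [1,6], [2,3], [2,5], [2,6], [3,4], [3,6], [4,5], [4,6], [5,6]
  2-simplices (12): [0,1,3], [0,1,6], [0,2,5], [0,2,6], [0,3,4], [0,4,5], [1,2,3], [1,2,5], [1,5,6], [2,3,6], [3,4,6], [4,5,6]

Hence C_0 ≅ Z^7, C_1 ≅ Z^18, C_2 ≅ Z^12.

The boundary map ∂_1: C_1 → C_0 sends each edge [p,q] (with p < q) to q − p. For instance
  ∂[4,6] = [6] − [4].
The 7×18 boundary matrix has rank 6 and Smith normal form diag(1,1,1,1,1,1).

Boundary ∂_2: C_2 → C_1 maps a triangle to the signed sum of its edges. For instance
  ∂[1,5,6] = [5,6] − [1,6] + [1,5],
  ∂[3,4,6] = [4,6] − [3,6] + [3,4].
The 18×12 boundary matrix has rank 12 and Smith normal form diag(1,1,1,1,1,1,1,1,1,1,1,2).

Now H_k = ker ∂_k / im ∂_{k+1}, so:

  H_0: rank C_0 − rank ∂_1 = 7 − 6 = 1, and the invariant factors of ∂_1 are all 1, so H_0 = Z.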